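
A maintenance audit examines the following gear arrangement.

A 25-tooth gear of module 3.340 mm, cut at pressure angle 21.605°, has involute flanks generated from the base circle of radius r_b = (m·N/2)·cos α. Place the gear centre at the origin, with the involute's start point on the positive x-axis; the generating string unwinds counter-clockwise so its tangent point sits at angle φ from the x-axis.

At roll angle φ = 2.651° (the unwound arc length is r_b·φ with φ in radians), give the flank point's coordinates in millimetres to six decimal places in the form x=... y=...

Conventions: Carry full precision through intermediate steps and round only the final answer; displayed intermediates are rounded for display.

x=38.858354 y=0.001281

single-mesh involute tooth geometry (25T wheel at module 3.340)
pitch radius r_p = m·N/2 = 3.340·25/2 = 41.750000
base radius r_b = r_p·cos α = 41.750000·cos 21.605° = 38.816827
roll angle φ = 2.651° = 0.04626868 rad
x = r_b·(cos φ + φ·sin φ) = 38.858354
y = r_b·(sin φ − φ·cos φ) = 0.001281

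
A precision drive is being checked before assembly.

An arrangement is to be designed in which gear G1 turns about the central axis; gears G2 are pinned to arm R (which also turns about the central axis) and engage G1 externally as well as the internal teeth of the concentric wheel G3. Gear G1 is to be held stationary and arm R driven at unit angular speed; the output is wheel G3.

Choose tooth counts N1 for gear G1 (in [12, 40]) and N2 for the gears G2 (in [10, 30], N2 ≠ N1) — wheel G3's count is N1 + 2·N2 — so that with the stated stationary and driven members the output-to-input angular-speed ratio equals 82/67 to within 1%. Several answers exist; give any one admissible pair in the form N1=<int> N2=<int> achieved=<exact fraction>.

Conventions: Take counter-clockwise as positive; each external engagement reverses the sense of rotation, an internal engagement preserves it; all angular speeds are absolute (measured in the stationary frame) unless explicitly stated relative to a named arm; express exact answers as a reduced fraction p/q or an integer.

class = planetary set [ratio 82/67 wanted; Willis about the carrier]
Willis with ω_sun = 0: ω_ring/ω_arm = (N1+N3)/N3; set equal to 82/67  ⇒  N3/N1 = 1/(82/67 − 1) = 67/15
N3 = N1 + 2·N2  ⇒  N2/N1 = (N3/N1 − 1)/2 = (67/15 − 1)/2 = 26/15
smallest multiple with N1 ≥ 12 and N2 ≥ 10: k = 1  ⇒  N1 = 1·15 = 15, N2 = 1·26 = 26 (N1 ≤ 40, N2 ≤ 30, N2 ≠ N1 ✓), N3 = 15 + 2·26 = 67
check: (N1+N3)/N3 with N1 = 15, N3 = 67 gives 82/67; |achieved − target| = 0 ≤ 41/3350 ✓

N1=15 N2=26 achieved=82/67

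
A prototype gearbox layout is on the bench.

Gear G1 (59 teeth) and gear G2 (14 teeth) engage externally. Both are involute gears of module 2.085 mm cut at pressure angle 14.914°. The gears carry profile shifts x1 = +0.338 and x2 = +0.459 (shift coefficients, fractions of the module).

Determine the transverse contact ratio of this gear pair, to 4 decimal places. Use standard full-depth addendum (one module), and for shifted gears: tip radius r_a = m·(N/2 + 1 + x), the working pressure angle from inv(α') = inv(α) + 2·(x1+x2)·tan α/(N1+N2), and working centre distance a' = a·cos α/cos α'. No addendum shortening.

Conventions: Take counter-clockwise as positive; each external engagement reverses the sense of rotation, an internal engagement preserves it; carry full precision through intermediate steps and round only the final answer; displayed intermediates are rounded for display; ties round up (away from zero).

1.6436

recognized (one external pair, fixed centres): single-mesh tooth geometry, m = 2.085, N1 = 59, N2 = 14
base radii: r_b1 = 59.435510, r_b2 = 14.103341
tip radii: r_a1 = 64.297230, r_a2 = 17.637015
inv(α') = inv(14.914°) + 2·(+0.338+0.459)·tan α/(59+14) = 0.01185841  ⇒  α' = 18.57592°
a' = a·cos α / cos α' = 76.1025·cos 14.914°/cos 18.57592° = 77.580617
action lengths: √(r_a1²−r_b1²) = 24.526595, √(r_a2²−r_b2²) = 10.590565
base pitch p_b = π·m·cos α = 6.329565
CR = (24.526595 + 10.590565 − 77.580617·sin 18.57592°)/6.329565 = 1.643558
contact ratio ≈ 1.6436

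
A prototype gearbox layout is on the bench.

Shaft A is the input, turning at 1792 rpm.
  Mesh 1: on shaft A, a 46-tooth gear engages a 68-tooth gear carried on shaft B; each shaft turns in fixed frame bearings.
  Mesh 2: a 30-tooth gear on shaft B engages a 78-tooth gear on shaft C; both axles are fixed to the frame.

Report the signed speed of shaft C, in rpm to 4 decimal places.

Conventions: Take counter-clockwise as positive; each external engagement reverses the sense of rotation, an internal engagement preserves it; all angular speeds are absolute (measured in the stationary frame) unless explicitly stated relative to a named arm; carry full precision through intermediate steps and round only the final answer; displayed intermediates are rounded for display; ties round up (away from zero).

topology: fixed-axis compound train — 2 meshes, A→C
mesh 1 [46T→68T]: ω = 1792.0000×46/68 = 1212.2353 rpm, sense flips to −
mesh 2 [30T→78T]: ω = 1212.2353×30/78 = 466.2443 rpm, sense flips to +
signed output speed = +466.2443 rpm

+466.2443 rpm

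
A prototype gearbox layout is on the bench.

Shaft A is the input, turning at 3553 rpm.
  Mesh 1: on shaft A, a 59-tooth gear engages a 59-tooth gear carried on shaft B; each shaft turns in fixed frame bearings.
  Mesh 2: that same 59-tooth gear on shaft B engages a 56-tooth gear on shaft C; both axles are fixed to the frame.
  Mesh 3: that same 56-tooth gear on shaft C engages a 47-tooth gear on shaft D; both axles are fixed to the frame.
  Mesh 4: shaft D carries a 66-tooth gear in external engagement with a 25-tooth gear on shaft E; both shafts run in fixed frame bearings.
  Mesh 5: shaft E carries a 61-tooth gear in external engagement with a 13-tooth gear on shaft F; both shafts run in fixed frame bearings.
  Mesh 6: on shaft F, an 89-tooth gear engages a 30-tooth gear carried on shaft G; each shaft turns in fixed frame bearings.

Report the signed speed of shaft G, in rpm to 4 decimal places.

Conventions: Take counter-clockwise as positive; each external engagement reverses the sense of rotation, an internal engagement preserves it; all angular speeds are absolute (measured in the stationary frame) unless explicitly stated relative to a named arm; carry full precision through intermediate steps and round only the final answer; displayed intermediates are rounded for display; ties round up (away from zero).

+163911.1596 rpm

recognized (7 fixed axles, 6 meshes): fixed-axis compound train
mesh 1 [59T→59T]: ω = 3553.0000×59/59 = 3553.0000 rpm, sense flips to −
mesh 2 [59T→56T]: ω = 3553.0000×59/56 = 3743.3393 rpm, sense flips to +
mesh 3 [56T→47T]: ω = 3743.3393×56/47 = 4460.1489 rpm, sense flips to −
mesh 4 [66T→25T]: ω = 4460.1489×66/25 = 11774.7932 rpm, sense flips to +
mesh 5 [61T→13T]: ω = 11774.7932×61/13 = 55250.9527 rpm, sense flips to −
mesh 6 [89T→30T]: ω = 55250.9527×89/30 = 163911.1596 rpm, sense flips to +
signed output speed = +163911.1596 rpm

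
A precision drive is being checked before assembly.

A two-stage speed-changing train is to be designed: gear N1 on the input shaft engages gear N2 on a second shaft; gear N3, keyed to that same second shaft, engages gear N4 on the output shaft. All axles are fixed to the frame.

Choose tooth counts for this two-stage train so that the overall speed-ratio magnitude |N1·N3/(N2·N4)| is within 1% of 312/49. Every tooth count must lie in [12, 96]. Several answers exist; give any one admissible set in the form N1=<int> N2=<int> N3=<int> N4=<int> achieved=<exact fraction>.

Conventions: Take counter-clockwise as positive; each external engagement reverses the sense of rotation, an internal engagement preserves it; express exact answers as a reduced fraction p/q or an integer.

N1=13 N2=14 N3=96 N4=14 achieved=312/49

design class (target 312/49): fixed-axis compound train
target = 312/49 in lowest terms: an exact hit needs N1·N3 = k·312 and N2·N4 = k·49 for one integer k, every count in [12, 96]; additionally prefer no 1:1 stage (N1 ≠ N2, N3 ≠ N4)
k = 1…3: no 1:1-free in-range split of k·312 and k·49 into factor pairs; take k = 4
k = 4: N1·N3 = 1248 = 13·96, N2·N4 = 196 = 14·14
achieved = 13·96/(14·14) = 312/49; |achieved − target| = 0 ≤ 78/1225 ✓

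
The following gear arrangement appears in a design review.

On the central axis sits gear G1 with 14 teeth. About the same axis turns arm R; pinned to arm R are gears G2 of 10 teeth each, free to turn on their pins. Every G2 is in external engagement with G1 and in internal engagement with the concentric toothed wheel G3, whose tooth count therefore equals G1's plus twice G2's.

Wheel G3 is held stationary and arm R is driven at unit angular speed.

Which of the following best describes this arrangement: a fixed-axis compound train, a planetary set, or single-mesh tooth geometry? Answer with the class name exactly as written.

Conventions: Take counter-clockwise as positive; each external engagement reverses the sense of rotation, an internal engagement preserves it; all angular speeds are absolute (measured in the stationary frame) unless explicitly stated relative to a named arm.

class = planetary set [G3 = 14+2·10 = 34; Willis about the carrier]
classification: planetary set

planetary set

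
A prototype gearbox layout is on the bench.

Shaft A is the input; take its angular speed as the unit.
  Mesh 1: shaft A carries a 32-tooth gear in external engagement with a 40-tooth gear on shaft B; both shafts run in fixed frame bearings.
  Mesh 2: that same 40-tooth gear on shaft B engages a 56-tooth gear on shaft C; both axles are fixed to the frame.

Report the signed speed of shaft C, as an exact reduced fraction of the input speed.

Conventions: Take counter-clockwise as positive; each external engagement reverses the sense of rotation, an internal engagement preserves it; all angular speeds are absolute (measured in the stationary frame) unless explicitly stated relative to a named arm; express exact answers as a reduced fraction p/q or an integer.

4/7

2-mesh fixed-axis compound train (all bearings frame-fixed)
mesh 1 [32T→40T]: |ω|/ω_in = 1×32/40 = 4/5, sense flips to −
mesh 2 [40T→56T]: |ω|/ω_in = (4/5)×40/56 = 4/7, sense flips to +
signed output speed (× input speed) = 4/7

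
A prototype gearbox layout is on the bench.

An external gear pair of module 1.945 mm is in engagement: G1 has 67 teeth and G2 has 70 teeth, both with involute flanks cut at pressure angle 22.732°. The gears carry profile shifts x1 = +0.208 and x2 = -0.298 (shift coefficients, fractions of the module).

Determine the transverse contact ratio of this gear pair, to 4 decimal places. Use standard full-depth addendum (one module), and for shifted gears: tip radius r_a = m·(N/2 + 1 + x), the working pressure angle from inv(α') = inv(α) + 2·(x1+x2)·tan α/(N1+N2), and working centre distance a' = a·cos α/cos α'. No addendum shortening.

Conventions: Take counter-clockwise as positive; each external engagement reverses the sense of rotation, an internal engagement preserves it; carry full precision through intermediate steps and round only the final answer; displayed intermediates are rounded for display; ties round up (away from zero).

1.6652

topology: single-mesh involute geometry — m = 1.945, 67T/70T pair
base radii: r_b1 = 60.096223, r_b2 = 62.787098
tip radii: r_a1 = 67.507060, r_a2 = 69.440390
inv(α') = inv(22.732°) + 2·(+0.208-0.298)·tan α/(67+70) = 0.02166674  ⇒  α' = 22.55072°
a' = a·cos α / cos α' = 133.2325·cos 22.732°/cos 22.55072° = 133.056787
action lengths: √(r_a1²−r_b1²) = 30.751377, √(r_a2²−r_b2²) = 29.660547
base pitch p_b = π·m·cos α = 5.635757
CR = (30.751377 + 29.660547 − 133.056787·sin 22.55072°)/5.635757 = 1.665171
contact ratio ≈ 1.6652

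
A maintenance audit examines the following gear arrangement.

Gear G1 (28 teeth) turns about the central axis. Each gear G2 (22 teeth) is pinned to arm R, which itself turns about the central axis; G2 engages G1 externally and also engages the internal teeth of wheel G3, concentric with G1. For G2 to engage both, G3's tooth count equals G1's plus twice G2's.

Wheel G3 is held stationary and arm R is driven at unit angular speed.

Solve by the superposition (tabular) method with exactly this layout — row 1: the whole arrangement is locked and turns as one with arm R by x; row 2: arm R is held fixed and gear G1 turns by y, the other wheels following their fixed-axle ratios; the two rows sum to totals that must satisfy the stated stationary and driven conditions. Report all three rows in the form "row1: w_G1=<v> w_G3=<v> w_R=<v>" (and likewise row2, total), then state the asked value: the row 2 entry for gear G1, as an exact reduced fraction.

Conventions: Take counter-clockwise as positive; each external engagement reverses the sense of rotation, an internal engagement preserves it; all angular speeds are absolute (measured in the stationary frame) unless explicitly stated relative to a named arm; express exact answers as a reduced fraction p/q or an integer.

row1: w_G1=1 w_G3=1 w_R=1
row2: w_G1=18/7 w_G3=-1 w_R=0
total: w_G1=25/7 w_G3=0 w_R=1
asked value: 18/7

recognized (axles ride arm R): planetary set, 28/22/72 teeth
row 1: whole set turns with the arm by x
row 2 — arm fixed, fixed-axis ratios: sun y, ring −(28/72)·y, arm 0
boundary: total ω_ring = x − (28/72)·y = 0 and total ω_arm = x = 1  ⇒  y = 18/7, x = 1
row 2 ring = −(28/72)·18/7 = -1
totals (row 1 + row 2): sun 1 + 18/7 = 25/7, ring 1 + (-1) = 0, arm 1 + 0 = 1
asked cell (row2, sun) = 18/7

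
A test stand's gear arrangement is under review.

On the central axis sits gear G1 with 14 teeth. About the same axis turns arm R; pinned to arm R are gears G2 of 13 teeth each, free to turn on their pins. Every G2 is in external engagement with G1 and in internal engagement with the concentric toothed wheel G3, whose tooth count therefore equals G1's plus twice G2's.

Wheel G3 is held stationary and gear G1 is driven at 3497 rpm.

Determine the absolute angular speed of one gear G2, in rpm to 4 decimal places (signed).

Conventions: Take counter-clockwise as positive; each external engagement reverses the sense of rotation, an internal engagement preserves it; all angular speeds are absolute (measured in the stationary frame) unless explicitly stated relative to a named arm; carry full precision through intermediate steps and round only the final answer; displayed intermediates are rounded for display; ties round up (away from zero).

planetary set (14T centre, 13T on arm, 40T internal) — Willis relation
normalise by the input: solve with ω_sun = 1, then scale by 3497 rpm
ring teeth: 14 + 2·13 = 40
14(ω_sun−ω_arm) = −40(ω_ring−ω_arm),  ω_ring = 0, ω_sun = 1
14(1−ω_arm) = −40(0−ω_arm)  ⇒  54·ω_arm = 14  ⇒  ω_arm = 7/27
sun–planet mesh: 14·(1−7/27) = −13·(ω_p−ω_arm)  ⇒  ω_p−ω_arm = -280/351
ω_p = 7/27 − 280/351 = -7/13
scale: ω_p = -7/13 × 3497 rpm = -1883.0000 rpm

-1883.0000 rpm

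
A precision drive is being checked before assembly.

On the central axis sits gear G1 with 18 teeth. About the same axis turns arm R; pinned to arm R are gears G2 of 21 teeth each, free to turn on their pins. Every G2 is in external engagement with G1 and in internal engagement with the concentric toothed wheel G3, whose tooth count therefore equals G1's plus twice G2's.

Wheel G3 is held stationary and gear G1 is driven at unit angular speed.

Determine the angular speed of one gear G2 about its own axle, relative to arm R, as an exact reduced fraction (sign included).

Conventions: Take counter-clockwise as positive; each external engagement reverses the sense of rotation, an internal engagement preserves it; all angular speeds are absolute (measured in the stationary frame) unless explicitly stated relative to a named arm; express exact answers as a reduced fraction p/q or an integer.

recognized (axles ride arm R): planetary set, 18/21/60 teeth
ring teeth: 18 + 2·21 = 60
18(ω_sun−ω_arm) = −60(ω_ring−ω_arm),  ω_ring = 0, ω_sun = 1
18(1−ω_arm) = −60(0−ω_arm)  ⇒  78·ω_arm = 18  ⇒  ω_arm = 3/13
sun–planet mesh: 18·(1−3/13) = −21·(ω_p−ω_arm)  ⇒  ω_p−ω_arm = -60/91
exact speed ratio = -60/91

-60/91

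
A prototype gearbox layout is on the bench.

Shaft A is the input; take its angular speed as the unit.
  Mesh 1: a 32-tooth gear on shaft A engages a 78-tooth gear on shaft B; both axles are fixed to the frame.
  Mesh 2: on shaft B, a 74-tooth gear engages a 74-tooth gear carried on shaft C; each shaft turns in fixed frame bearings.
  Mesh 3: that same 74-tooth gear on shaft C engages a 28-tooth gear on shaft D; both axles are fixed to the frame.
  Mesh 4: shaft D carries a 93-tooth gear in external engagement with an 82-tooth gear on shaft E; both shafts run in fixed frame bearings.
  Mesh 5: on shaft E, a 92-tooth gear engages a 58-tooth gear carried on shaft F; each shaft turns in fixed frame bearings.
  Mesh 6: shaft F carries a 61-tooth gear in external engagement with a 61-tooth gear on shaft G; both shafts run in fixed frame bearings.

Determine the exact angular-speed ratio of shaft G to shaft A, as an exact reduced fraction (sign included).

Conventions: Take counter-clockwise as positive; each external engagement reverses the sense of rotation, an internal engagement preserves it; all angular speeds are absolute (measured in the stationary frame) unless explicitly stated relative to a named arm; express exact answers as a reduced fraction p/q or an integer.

class = fixed-axis compound train [6 meshes; 6 ratios multiply, 6 sense flips]
mesh 1 [32T→78T]: running ratio 16/39, sense −
mesh 2 [74T→74T]: running ratio 16/39, sense +
mesh 3 [74T→28T]: running ratio 296/273, sense −
mesh 4 [93T→82T]: running ratio 4588/3731, sense +
mesh 5 [92T→58T]: running ratio 211048/108199, sense −
mesh 6 [61T→61T]: running ratio 211048/108199, sense +
ω_out/ω_in = 211048/108199

211048/108199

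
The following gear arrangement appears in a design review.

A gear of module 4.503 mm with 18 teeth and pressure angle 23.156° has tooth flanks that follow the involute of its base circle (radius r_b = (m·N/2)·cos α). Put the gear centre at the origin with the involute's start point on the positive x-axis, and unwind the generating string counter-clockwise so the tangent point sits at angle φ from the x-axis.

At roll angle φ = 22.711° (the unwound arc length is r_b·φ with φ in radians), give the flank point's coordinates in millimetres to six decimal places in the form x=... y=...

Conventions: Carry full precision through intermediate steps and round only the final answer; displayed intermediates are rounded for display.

class = single-mesh tooth geometry [base-circle involute, m = 4.503, 18T]
pitch radius r_p = m·N/2 = 4.503·18/2 = 40.527000
base radius r_b = r_p·cos α = 40.527000·cos 23.156° = 37.262047
roll angle φ = 22.711° = 0.39638173 rad
x = r_b·(cos φ + φ·sin φ) = 40.075343
y = r_b·(sin φ − φ·cos φ) = 0.761460

x=40.075343 y=0.761460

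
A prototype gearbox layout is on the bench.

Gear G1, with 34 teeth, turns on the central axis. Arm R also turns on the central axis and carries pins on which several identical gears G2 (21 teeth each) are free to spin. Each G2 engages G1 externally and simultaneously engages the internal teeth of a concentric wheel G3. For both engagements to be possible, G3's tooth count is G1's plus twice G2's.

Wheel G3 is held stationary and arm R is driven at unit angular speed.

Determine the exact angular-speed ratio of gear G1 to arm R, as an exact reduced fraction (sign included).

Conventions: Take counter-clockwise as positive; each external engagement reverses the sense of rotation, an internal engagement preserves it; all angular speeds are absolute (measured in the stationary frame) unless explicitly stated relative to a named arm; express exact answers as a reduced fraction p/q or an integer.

55/17

class = planetary set [G3 = 34+2·21 = 76; Willis about the carrier]
ring teeth: 34 + 2·21 = 76
34(ω_sun−ω_arm) = −76(ω_ring−ω_arm),  ω_ring = 0, ω_arm = 1
ω_sun = 1 − (76/34)(0−1) = 55/17
ω_out/ω_in = 55/17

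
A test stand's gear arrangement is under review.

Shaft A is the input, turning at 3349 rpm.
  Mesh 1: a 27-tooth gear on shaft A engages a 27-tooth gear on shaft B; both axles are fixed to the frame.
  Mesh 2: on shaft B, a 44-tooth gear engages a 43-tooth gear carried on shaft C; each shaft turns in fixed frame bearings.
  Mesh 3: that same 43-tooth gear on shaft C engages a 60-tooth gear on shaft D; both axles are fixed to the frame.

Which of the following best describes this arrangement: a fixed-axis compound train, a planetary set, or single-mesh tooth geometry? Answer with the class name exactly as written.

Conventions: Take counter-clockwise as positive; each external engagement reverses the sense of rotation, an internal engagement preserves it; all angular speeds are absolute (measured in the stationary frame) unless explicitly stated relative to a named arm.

fixed-axis compound train

recognized (4 fixed axles, 3 meshes): fixed-axis compound train
classification: fixed-axis compound train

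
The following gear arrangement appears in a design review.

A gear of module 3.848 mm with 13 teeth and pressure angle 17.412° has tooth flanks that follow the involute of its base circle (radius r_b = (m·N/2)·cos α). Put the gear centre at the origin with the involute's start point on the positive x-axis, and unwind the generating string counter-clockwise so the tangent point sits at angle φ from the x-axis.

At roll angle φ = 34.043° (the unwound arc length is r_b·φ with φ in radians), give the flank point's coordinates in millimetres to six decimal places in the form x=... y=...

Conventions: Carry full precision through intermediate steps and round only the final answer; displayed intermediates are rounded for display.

class = single-mesh tooth geometry [base-circle involute, m = 3.848, 13T]
pitch radius r_p = m·N/2 = 3.848·13/2 = 25.012000
base radius r_b = r_p·cos α = 25.012000·cos 17.412° = 23.865892
roll angle φ = 34.043° = 0.59416244 rad
x = r_b·(cos φ + φ·sin φ) = 27.713997
y = r_b·(sin φ − φ·cos φ) = 1.610505

x=27.713997 y=1.610505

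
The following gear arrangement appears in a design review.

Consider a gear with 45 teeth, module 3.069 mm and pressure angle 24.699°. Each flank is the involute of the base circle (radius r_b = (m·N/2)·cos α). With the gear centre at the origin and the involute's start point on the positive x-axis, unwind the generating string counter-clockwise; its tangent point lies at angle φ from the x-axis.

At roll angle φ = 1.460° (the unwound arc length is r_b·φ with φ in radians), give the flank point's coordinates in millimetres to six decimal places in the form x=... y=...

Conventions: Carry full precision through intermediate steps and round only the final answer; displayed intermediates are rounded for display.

topology: single-mesh involute geometry — m = 3.069, N = 45
pitch radius r_p = m·N/2 = 3.069·45/2 = 69.052500
base radius r_b = r_p·cos α = 69.052500·cos 24.699° = 62.735265
roll angle φ = 1.460° = 0.02548181 rad
x = r_b·(cos φ + φ·sin φ) = 62.755629
y = r_b·(sin φ − φ·cos φ) = 0.000346

x=62.755629 y=0.000346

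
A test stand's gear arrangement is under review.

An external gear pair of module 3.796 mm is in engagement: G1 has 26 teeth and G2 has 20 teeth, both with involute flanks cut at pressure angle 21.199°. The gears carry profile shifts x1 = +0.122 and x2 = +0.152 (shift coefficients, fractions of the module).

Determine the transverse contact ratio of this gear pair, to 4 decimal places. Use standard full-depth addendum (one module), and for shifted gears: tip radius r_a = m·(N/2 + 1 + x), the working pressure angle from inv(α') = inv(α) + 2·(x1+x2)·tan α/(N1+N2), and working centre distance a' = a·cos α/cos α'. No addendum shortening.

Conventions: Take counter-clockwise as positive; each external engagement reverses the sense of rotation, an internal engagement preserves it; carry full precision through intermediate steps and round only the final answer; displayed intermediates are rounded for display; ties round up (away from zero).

1.4833

recognized (one external pair, fixed centres): single-mesh tooth geometry, m = 3.796, N1 = 26, N2 = 20
base radii: r_b1 = 46.008626, r_b2 = 35.391251
tip radii: r_a1 = 53.607112, r_a2 = 42.332992
inv(α') = inv(21.199°) + 2·(+0.122+0.152)·tan α/(26+20) = 0.02248254  ⇒  α' = 22.81824°
a' = a·cos α / cos α' = 87.3080·cos 21.199°/cos 22.81824° = 88.311131
action lengths: √(r_a1²−r_b1²) = 27.512338, √(r_a2²−r_b2²) = 23.228034
base pitch p_b = π·m·cos α = 11.118489
CR = (27.512338 + 23.228034 − 88.311131·sin 22.81824°)/11.118489 = 1.483341
contact ratio ≈ 1.4833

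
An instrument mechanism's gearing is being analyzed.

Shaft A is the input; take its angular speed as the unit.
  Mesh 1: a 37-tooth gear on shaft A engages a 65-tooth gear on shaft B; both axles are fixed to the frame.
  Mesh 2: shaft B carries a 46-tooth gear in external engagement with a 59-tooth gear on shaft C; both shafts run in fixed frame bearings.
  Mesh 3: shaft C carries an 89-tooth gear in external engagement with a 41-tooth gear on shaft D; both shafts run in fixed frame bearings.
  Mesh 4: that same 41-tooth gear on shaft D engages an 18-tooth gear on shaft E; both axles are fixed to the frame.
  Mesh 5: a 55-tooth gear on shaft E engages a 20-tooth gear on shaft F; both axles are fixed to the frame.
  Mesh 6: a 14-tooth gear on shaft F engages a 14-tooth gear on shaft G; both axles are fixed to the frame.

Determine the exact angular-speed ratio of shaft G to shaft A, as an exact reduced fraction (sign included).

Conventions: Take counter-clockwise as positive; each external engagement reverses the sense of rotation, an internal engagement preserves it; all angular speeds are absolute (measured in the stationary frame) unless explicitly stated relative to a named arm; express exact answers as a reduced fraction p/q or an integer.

class = fixed-axis compound train [6 meshes; 6 ratios multiply, 6 sense flips]
mesh 1 [37T→65T]: running ratio 37/65, sense −
mesh 2 [46T→59T]: running ratio 1702/3835, sense +
mesh 3 [89T→41T]: running ratio 151478/157235, sense −
mesh 4 [41T→18T]: running ratio 75739/34515, sense +
mesh 5 [55T→20T]: running ratio 833129/138060, sense −
mesh 6 [14T→14T]: running ratio 833129/138060, sense +
ω_out/ω_in = 833129/138060

833129/138060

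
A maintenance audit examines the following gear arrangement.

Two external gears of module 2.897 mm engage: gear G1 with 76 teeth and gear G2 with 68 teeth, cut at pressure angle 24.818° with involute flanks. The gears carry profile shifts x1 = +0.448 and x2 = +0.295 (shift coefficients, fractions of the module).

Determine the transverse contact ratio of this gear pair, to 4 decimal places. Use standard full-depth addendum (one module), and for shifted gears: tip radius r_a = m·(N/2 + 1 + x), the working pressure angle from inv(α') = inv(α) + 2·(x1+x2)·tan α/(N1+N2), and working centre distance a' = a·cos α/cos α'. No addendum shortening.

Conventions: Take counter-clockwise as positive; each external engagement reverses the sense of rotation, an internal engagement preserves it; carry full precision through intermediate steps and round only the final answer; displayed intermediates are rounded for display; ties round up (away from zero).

class = single-mesh tooth geometry [involute pair 76T × 68T, m = 2.897]
base radii: r_b1 = 99.919080, r_b2 = 89.401282
tip radii: r_a1 = 114.280856, r_a2 = 102.249615
inv(α') = inv(24.818°) + 2·(+0.448+0.295)·tan α/(76+68) = 0.03406253  ⇒  α' = 26.02780°
a' = a·cos α / cos α' = 208.5840·cos 24.818°/cos 26.02780° = 210.688080
action lengths: √(r_a1²−r_b1²) = 55.464326, √(r_a2²−r_b2²) = 49.622520
base pitch p_b = π·m·cos α = 8.260659
CR = (55.464326 + 49.622520 − 210.688080·sin 26.02780°)/8.260659 = 1.529589
contact ratio ≈ 1.5296

1.5296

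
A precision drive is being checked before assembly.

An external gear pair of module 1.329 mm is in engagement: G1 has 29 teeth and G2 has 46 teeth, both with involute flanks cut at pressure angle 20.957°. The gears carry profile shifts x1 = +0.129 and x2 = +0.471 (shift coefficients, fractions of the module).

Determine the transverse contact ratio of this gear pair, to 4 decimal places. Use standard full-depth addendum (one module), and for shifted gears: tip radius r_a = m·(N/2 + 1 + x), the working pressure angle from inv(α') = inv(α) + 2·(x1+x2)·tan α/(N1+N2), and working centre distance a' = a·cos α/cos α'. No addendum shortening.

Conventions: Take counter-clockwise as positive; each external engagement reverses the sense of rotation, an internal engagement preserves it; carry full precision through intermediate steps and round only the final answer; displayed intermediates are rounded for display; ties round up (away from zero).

single-mesh involute tooth geometry (29T engaging 46T at module 1.329)
base radii: r_b1 = 17.995739, r_b2 = 28.544966
tip radii: r_a1 = 20.770941, r_a2 = 32.521959
inv(α') = inv(20.957°) + 2·(+0.129+0.471)·tan α/(29+46) = 0.02336261  ⇒  α' = 23.09922°
a' = a·cos α / cos α' = 49.8375·cos 20.957°/cos 23.09922° = 50.597246
action lengths: √(r_a1²−r_b1²) = 10.372336, √(r_a2²−r_b2²) = 15.584054
base pitch p_b = π·m·cos α = 3.898985
CR = (10.372336 + 15.584054 − 50.597246·sin 23.09922°)/3.898985 = 1.566010
contact ratio ≈ 1.5660

1.5660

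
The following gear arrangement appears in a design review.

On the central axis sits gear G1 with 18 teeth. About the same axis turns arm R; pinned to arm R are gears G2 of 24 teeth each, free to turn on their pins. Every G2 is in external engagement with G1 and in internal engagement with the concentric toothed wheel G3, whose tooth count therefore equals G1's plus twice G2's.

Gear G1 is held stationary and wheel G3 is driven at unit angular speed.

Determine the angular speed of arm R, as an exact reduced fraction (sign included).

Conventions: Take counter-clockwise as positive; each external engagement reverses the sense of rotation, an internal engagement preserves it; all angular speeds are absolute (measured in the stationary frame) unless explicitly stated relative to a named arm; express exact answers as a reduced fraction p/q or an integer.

class = planetary set [G3 = 18+2·24 = 66; Willis about the carrier]
ring teeth: 18 + 2·24 = 66
18(ω_sun−ω_arm) = −66(ω_ring−ω_arm),  ω_sun = 0, ω_ring = 1
18(0−ω_arm) = −66(1−ω_arm)  ⇒  84·ω_arm = 66  ⇒  ω_arm = 11/14
exact speed ratio = 11/14

11/14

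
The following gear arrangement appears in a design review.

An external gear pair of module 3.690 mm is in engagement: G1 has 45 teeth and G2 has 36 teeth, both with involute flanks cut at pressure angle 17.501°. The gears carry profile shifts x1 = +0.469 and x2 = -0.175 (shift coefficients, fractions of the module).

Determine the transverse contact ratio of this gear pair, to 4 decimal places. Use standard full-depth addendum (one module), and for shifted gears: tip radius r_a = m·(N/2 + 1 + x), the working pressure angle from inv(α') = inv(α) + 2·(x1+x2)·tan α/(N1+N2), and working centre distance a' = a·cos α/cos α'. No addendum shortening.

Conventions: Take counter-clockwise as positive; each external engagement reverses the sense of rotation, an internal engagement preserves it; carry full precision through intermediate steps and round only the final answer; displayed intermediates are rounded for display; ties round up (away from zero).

1.7726

recognized (one external pair, fixed centres): single-mesh tooth geometry, m = 3.690, N1 = 45, N2 = 36
base radii: r_b1 = 79.181914, r_b2 = 63.345531
tip radii: r_a1 = 88.445610, r_a2 = 69.464250
inv(α') = inv(17.501°) + 2·(+0.469-0.175)·tan α/(45+36) = 0.01215688  ⇒  α' = 18.72603°
a' = a·cos α / cos α' = 149.4450·cos 17.501°/cos 18.72603° = 150.493911
action lengths: √(r_a1²−r_b1²) = 39.406223, √(r_a2²−r_b2²) = 28.506590
base pitch p_b = π·m·cos α = 11.055881
CR = (39.406223 + 28.506590 − 150.493911·sin 18.72603°)/11.055881 = 1.772609
contact ratio ≈ 1.7726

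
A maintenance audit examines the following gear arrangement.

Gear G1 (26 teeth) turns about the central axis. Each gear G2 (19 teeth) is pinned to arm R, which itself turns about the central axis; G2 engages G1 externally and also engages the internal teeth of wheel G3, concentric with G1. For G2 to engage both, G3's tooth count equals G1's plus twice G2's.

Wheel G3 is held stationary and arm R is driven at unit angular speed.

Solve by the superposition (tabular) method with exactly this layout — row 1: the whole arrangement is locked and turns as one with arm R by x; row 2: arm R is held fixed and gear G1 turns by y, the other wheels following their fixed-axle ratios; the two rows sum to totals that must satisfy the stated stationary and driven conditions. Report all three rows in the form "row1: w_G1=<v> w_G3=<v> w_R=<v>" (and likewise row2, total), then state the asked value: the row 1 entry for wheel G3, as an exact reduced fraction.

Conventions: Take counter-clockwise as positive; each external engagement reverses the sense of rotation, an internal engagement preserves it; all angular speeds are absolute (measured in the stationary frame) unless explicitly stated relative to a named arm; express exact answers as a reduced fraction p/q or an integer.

row1: w_G1=1 w_G3=1 w_R=1
row2: w_G1=32/13 w_G3=-1 w_R=0
total: w_G1=45/13 w_G3=0 w_R=1
asked value: 1

topology: planetary set — G1 26T / G2 19T / G3 64T, arm = carrier (Willis)
row 1: whole set turns with the arm by x
row 2 — arm fixed, fixed-axis ratios: sun y, ring −(26/64)·y, arm 0
boundary: total ω_ring = x − (26/64)·y = 0 and total ω_arm = x = 1  ⇒  y = 32/13, x = 1
row 2 ring = −(26/64)·32/13 = -1
totals (row 1 + row 2): sun 1 + 32/13 = 45/13, ring 1 + (-1) = 0, arm 1 + 0 = 1
asked cell (row1, ring) = 1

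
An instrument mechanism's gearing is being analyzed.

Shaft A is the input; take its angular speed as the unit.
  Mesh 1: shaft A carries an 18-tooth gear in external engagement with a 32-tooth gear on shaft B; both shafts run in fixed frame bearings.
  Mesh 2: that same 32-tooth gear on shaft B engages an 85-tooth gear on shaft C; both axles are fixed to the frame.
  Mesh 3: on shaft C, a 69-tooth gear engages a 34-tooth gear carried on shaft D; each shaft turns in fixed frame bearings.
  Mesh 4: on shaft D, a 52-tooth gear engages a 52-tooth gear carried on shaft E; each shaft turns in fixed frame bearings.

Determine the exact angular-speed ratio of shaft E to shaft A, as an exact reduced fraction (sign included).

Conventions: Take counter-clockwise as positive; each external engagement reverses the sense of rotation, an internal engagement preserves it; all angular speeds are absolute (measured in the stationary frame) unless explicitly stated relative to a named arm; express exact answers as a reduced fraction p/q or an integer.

class = fixed-axis compound train [4 meshes; 4 ratios multiply, 4 sense flips]
mesh 1 [18T→32T]: running ratio 9/16, sense −
mesh 2 [32T→85T]: running ratio 18/85, sense +
mesh 3 [69T→34T]: running ratio 621/1445, sense −
mesh 4 [52T→52T]: running ratio 621/1445, sense +
ω_out/ω_in = 621/1445

621/1445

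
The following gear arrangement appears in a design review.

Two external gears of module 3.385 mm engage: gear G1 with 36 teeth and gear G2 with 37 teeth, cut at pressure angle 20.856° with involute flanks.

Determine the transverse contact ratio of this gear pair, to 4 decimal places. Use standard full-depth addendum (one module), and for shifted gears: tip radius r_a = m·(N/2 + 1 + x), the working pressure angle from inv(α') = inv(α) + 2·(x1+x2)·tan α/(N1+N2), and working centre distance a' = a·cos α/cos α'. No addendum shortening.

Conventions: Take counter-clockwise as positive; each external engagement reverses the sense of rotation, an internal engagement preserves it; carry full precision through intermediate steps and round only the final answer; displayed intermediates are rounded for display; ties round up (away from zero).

1.6561

recognized (one external pair, fixed centres): single-mesh tooth geometry, m = 3.385, N1 = 36, N2 = 37
base radii: r_b1 = 56.937754, r_b2 = 58.519358
tip radii: r_a1 = 64.315000, r_a2 = 66.007500
no profile shift: α' = α, a' = a
action lengths: √(r_a1²−r_b1²) = 29.908383, √(r_a2²−r_b2²) = 30.536450
base pitch p_b = π·m·cos α = 9.937513
CR = (29.908383 + 30.536450 − 123.552500·sin 20.85600°)/9.937513 = 1.656110
contact ratio ≈ 1.6561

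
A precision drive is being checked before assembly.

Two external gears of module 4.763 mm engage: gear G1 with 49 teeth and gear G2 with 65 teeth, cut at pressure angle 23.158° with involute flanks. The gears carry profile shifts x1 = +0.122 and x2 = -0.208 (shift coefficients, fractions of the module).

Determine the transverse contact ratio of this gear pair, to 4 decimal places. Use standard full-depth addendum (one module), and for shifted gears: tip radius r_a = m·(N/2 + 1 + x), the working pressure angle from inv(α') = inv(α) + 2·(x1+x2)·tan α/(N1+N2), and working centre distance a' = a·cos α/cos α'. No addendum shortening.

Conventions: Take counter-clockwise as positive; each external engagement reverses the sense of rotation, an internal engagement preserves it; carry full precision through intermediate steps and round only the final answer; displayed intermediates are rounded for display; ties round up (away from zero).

single-mesh involute tooth geometry (49T engaging 65T at module 4.763)
base radii: r_b1 = 107.290789, r_b2 = 142.324516
tip radii: r_a1 = 122.037586, r_a2 = 158.569796
inv(α') = inv(23.158°) + 2·(+0.122-0.208)·tan α/(49+65) = 0.02290442  ⇒  α' = 22.95389°
a' = a·cos α / cos α' = 271.4910·cos 23.158°/cos 22.95389° = 271.079672
action lengths: √(r_a1²−r_b1²) = 58.153753, √(r_a2²−r_b2²) = 69.915037
base pitch p_b = π·m·cos α = 13.757712
CR = (58.153753 + 69.915037 − 271.079672·sin 22.95389°)/13.757712 = 1.624569
contact ratio ≈ 1.6246

1.6246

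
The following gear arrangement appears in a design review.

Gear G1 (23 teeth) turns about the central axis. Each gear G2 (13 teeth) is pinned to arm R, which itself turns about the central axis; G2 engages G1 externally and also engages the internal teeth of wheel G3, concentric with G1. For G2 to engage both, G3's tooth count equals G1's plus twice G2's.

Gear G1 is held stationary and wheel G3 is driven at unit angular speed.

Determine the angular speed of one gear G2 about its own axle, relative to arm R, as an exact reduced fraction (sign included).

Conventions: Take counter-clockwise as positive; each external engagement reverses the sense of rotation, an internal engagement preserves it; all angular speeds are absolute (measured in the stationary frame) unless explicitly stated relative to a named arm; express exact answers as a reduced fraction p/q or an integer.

class = planetary set [G3 = 23+2·13 = 49; Willis about the carrier]
ring teeth: 23 + 2·13 = 49
23(ω_sun−ω_arm) = −49(ω_ring−ω_arm),  ω_sun = 0, ω_ring = 1
23(0−ω_arm) = −49(1−ω_arm)  ⇒  72·ω_arm = 49  ⇒  ω_arm = 49/72
sun–planet mesh: 23·(0−49/72) = −13·(ω_p−ω_arm)  ⇒  ω_p−ω_arm = 1127/936
exact speed ratio = 1127/936

1127/936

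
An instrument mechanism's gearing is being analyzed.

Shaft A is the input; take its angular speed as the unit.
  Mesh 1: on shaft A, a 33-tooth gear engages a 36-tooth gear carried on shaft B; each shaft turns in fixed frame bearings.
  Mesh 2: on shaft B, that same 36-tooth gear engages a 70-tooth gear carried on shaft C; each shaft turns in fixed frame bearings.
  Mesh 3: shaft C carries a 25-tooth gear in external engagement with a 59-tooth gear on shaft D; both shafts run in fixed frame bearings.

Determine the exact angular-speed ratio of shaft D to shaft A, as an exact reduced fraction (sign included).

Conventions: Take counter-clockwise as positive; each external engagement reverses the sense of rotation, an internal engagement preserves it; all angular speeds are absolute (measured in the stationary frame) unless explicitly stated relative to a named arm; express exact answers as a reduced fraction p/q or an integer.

-165/826

class = fixed-axis compound train [3 meshes; 3 ratios multiply, 3 sense flips]
mesh 1 [33T→36T]: running ratio 11/12, sense −
mesh 2 [36T→70T]: running ratio 33/70, sense +
mesh 3 [25T→59T]: running ratio 165/826, sense −
ω_out/ω_in = -165/826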